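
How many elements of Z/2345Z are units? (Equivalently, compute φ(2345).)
Z/2345Z has φ(2345) = 1584 units

An element a ∈ Z/2345Z is a unit iff gcd(a, 2345) = 1, so the number of units is φ(2345). φ is multiplicative, with φ(p^e) = p^e − p^(e−1). Factorise 2345 = 5 · 7 · 67. Then
  φ(2345) = (5 − 1) · (7 − 1) · (67 − 1) = 4 · 6 · 66 = 1584.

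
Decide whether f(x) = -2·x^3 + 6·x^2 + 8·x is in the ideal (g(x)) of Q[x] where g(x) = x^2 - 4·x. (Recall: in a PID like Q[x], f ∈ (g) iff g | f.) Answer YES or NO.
In Q[x] the ideal (g) consists of all multiples of g, so f ∈ (g) iff g | f, i.e. iff the remainder of f on division by g is 0. Divide f by g (g is monic, so eliminate the leading term of the running remainder at each step):
  leading term -2·x^3: subtract (-2·x)·g(x) = -2·x^3 + 8·x^2, leaving -2·x^2 + 8·x
  leading term -2·x^2: subtract (-2)·g(x) = -2·x^2 + 8·x, leaving 0
The remainder is 0, so f(x) = g(x) · h(x) with h(x) = -2·x - 2. Hence g | f, i.e. f ∈ (g).

Final answer: YES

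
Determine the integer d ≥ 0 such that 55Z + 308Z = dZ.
(55, 308) = (11); d = 11

In the PID Z, (a, b) is generated by gcd(a, b). Compute gcd(308, 55) with the extended Euclidean algorithm, tracking rows (r, s, t) with s·308 + t·55 = r:
  row A: (308, 1, 0)   [1·308 + 0·55 = 308]
  row B: (55, 0, 1)   [0·308 + 1·55 = 55]
  308 = 5·55 + 33   → row C = row A − 5·row B = (33, 1, −5)   [check: 1·308 − 5·55 = 33]
  55 = 1·33 + 22   → row D = row B − 1·row C = (22, −1, 6)   [check: −1·308 + 6·55 = 22]
  33 = 1·22 + 11   → row E = row C − 1·row D = (11, 2, −11)   [check: 2·308 − 11·55 = 11]
  22 = 2·11 + 0   → remainder 0, stop. gcd = 11 (last nonzero row E).
So gcd(55, 308) = 11, with Bézout identity 2·308 − 11·55 = 11. Containment (⊇): the Bézout identity exhibits 11 as an element of (55, 308), giving (11) ⊆ (55, 308). Containment (⊆): since 11 | 55 and 11 | 308 (55 = 11·5, 308 = 11·28), every Z-linear combination of 55 and 308 is divisible by 11, so (55, 308) ⊆ (11). Therefore (55, 308) = (11), d = 11.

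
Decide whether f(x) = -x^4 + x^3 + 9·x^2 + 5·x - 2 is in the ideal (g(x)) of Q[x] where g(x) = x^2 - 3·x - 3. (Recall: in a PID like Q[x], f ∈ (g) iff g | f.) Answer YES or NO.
In Q[x] the ideal (g) consists of all multiples of g, so f ∈ (g) iff g | f, i.e. iff the remainder of f on division by g is 0. Divide f by g (g is monic, so eliminate the leading term of the running remainder at each step):
  leading term -x^4: subtract (-x^2)·g(x) = -x^4 + 3·x^3 + 3·x^2, leaving -2·x^3 + 6·x^2 + 5·x - 2
  leading term -2·x^3: subtract (-2·x)·g(x) = -2·x^3 + 6·x^2 + 6·x, leaving -x - 2
The remainder r(x) = -x - 2 ≠ 0 (and deg r < deg g), so g ∤ f, i.e. f ∉ (g).

Final answer: NO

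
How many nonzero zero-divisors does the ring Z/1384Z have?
Z/1384Z has 695 nonzero zero-divisors

In Z/1384Z each nonzero element is either a unit (gcd with 1384 is 1) or a zero-divisor (gcd > 1). The number of units is φ(1384): factorise 1384 = 2^3 · 173, so φ(1384) = (2^3 − 2^2) · (173 − 1) = 4 · 172 = 688. The nonzero elements number 1384 − 1 = 1383. Hence the nonzero zero-divisors number 1383 − 688 = 695.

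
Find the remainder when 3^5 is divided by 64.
51

Use repeated squaring. Binary(5) = 101. Walk through the bits of the exponent 5 left-to-right: at each bit after the leading one, square the running value, then multiply by 3 if the bit is 1 (always reducing mod 64):
  bit 1 = 1 (leading): start with 3.
  bit 2 = 0: square 3^2 = 9 (mod 64).
  bit 3 = 1: square 9^2 = 81 ≡ 17; bit is 1, so multiply 17·3 = 51 (mod 64).
Final value: 3^5 ≡ 51 (mod 64).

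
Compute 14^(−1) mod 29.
14^(−1) ≡ 27 (mod 29)

Apply the extended Euclidean algorithm to (29, 14), tracking rows (r, s, t) with s·29 + t·14 = r. Each division r_prev = q·r_cur + r_new produces the new row as (previous row) − q·(current row):
  row A: (29, 1, 0)   [1·29 + 0·14 = 29]
  row B: (14, 0, 1)   [0·29 + 1·14 = 14]
  29 = 2·14 + 1   → row C = row A − 2·row B = (1, 1, −2)   [check: 1·29 − 2·14 = 1]
  14 = 14·1 + 0   → remainder 0, stop. gcd = 1 (last nonzero row C).
The gcd is 1, so 14 is invertible mod 29. The last nonzero row gives 1·29 − 2·14 = 1, so t = −2. So 14^(−1) ≡ −2 ≡ 27 (mod 29). Verify: 14 · 27 = 378 ≡ 1 (mod 29). ✓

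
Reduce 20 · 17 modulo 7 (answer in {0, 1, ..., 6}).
Reduce the factors first: 20 ≡ 6, 17 ≡ 3 (mod 7), so 20 · 17 ≡ 6 · 3 (mod 7). 6 · 3 = 18. Dividing by 7: 18 = 2·7 + 4. So (20 · 17) mod 7 = 4.

Final answer: 4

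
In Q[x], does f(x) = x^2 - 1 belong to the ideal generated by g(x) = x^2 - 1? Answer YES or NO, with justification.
In Q[x] the ideal (g) consists of all multiples of g, so f ∈ (g) iff g | f, i.e. iff the remainder of f on division by g is 0. Divide f by g (g is monic, so eliminate the leading term of the running remainder at each step):
  leading term x^2: subtract (1)·g(x) = x^2 - 1, leaving 0
The remainder is 0, so f(x) = g(x) · h(x) with h(x) = 1. Hence g | f, i.e. f ∈ (g).

Final answer: YES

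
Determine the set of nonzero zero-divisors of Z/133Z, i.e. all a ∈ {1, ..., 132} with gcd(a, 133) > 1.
An element a ∈ Z/133Z (with a ≠ 0) is a zero-divisor iff gcd(a, 133) > 1 (because a is a unit precisely when gcd(a, n) = 1, and in Z/nZ every nonzero, non-unit element is a zero-divisor). Scan a = 1, ..., 132 and keep those with gcd(a, 133) > 1:
  gcd(7, 133) = 7, gcd(14, 133) = 7, gcd(19, 133) = 19, gcd(21, 133) = 7, gcd(28, 133) = 7, gcd(35, 133) = 7, gcd(38, 133) = 19, gcd(42, 133) = 7, gcd(49, 133) = 7, gcd(56, 133) = 7, gcd(57, 133) = 19, gcd(63, 133) = 7, gcd(70, 133) = 7, gcd(76, 133) = 19, gcd(77, 133) = 7, gcd(84, 133) = 7, gcd(91, 133) = 7, gcd(95, 133) = 19, gcd(98, 133) = 7, gcd(105, 133) = 7, gcd(112, 133) = 7, gcd(114, 133) = 19, gcd(119, 133) = 7, gcd(126, 133) = 7.
All other a ∈ {1, ..., 132} have gcd(a, 133) = 1 and are units. So the nonzero zero-divisors are exactly the 24 values of a appearing in this scan.

Final answer: nonzero zero-divisors of Z/133Z = {7, 14, 19, 21, 28, 35, 38, 42, 49, 56, 57, 63, 70, 76, 77, 84, 91, 95, 98, 105, 112, 114, 119, 126}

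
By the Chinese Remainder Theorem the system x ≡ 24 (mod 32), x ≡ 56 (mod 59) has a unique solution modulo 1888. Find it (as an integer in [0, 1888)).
x ≡ 56 (mod 1888); the representative in [0, 1888) is 56

The moduli 32, 59 are pairwise coprime, so by the CRT there is a unique solution mod 32·59 = 1888.
Solve by successive substitution. Start with x ≡ 24 (mod 32).
  Combine with x ≡ 56 (mod 59): write x = 24 + 32·t and require 24 + 32·t ≡ 56 (mod 59), i.e. 32·t ≡ 56 − 24 ≡ 32 (mod 59). Since 32^(−1) ≡ 24 (mod 59), t ≡ 24·32 ≡ 1 (mod 59). So x ≡ 24 + 32·1 = 56 (mod 1888).
Unique solution in [0, 1888): x = 56.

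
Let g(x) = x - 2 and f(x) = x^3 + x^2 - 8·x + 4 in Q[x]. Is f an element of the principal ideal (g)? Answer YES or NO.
YES

In Q[x] the ideal (g) consists of all multiples of g, so f ∈ (g) iff g | f, i.e. iff the remainder of f on division by g is 0. Divide f by g (g is monic, so eliminate the leading term of the running remainder at each step):
  leading term x^3: subtract (x^2)·g(x) = x^3 - 2·x^2, leaving 3·x^2 - 8·x + 4
  leading term 3·x^2: subtract (3·x)·g(x) = 3·x^2 - 6·x, leaving 4 - 2·x
  leading term -2·x: subtract (-2)·g(x) = 4 - 2·x, leaving 0
The remainder is 0, so f(x) = g(x) · h(x) with h(x) = x^2 + 3·x - 2. Hence g | f, i.e. f ∈ (g).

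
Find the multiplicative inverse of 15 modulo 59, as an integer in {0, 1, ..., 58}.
Apply the extended Euclidean algorithm to (59, 15), tracking rows (r, s, t) with s·59 + t·15 = r. Each division r_prev = q·r_cur + r_new produces the new row as (previous row) − q·(current row):
  row A: (59, 1, 0)   [1·59 + 0·15 = 59]
  row B: (15, 0, 1)   [0·59 + 1·15 = 15]
  59 = 3·15 + 14   → row C = row A − 3·row B = (14, 1, −3)   [check: 1·59 − 3·15 = 14]
  15 = 1·14 + 1   → row D = row B − 1·row C = (1, −1, 4)   [check: −1·59 + 4·15 = 1]
  14 = 14·1 + 0   → remainder 0, stop. gcd = 1 (last nonzero row D).
The gcd is 1, so 15 is invertible mod 59. The last nonzero row gives −1·59 + 4·15 = 1, so t = 4. So 15^(−1) ≡ 4 (mod 59). Verify: 15 · 4 = 60 ≡ 1 (mod 59). ✓

Final answer: 15^(−1) ≡ 4 (mod 59)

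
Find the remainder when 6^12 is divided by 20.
Use repeated squaring. Binary(12) = 1100. Walk through the bits of the exponent 12 left-to-right: at each bit after the leading one, square the running value, then multiply by 6 if the bit is 1 (always reducing mod 20):
  bit 1 = 1 (leading): start with 6.
  bit 2 = 1: square 6^2 = 36 ≡ 16; bit is 1, so multiply 16·6 = 96 ≡ 16 (mod 20).
  bit 3 = 0: square 16^2 = 256 ≡ 16 (mod 20).
  bit 4 = 0: square 16^2 = 256 ≡ 16 (mod 20).
Final value: 6^12 ≡ 16 (mod 20).

Final answer: 16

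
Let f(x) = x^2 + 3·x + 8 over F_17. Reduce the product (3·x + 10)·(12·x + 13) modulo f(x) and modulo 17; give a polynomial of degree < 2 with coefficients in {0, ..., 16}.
a · b ≡ 12 (mod f(x))

Multiply as integer polynomials: a · b = 36·x^2 + 159·x + 130. Reducing coefficients mod 17: a · b ≡ 2·x^2 + 6·x + 11. Now divide by f(x) = x^2 + 3·x + 8 in F_17[x], eliminating the leading term at each step:
  leading term 2·x^2: subtract (2)·f(x) = 2·x^2 + 6·x + 16, leaving 12 (coefficients mod 17)
The degree is now < 2, so this is the remainder. Hence a · b ≡ 12 in F_17[x]/(f).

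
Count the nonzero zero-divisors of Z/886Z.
In Z/886Z each nonzero element is either a unit (gcd with 886 is 1) or a zero-divisor (gcd > 1). The number of units is φ(886): factorise 886 = 2 · 443, so φ(886) = (2 − 1) · (443 − 1) = 1 · 442 = 442. The nonzero elements number 886 − 1 = 885. Hence the nonzero zero-divisors number 885 − 442 = 443.

Final answer: Z/886Z has 443 nonzero zero-divisors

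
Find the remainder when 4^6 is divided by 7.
Use repeated squaring. Binary(6) = 110. Walk through the bits of the exponent 6 left-to-right: at each bit after the leading one, square the running value, then multiply by 4 if the bit is 1 (always reducing mod 7):
  bit 1 = 1 (leading): start with 4.
  bit 2 = 1: square 4^2 = 16 ≡ 2; bit is 1, so multiply 2·4 = 8 ≡ 1 (mod 7).
  bit 3 = 0: square 1^2 = 1 (mod 7).
Final value: 4^6 ≡ 1 (mod 7).

Final answer: 1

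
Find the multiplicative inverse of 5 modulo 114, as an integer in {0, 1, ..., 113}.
5^(−1) ≡ 23 (mod 114)

Apply the extended Euclidean algorithm to (114, 5), tracking rows (r, s, t) with s·114 + t·5 = r. Each division r_prev = q·r_cur + r_new produces the new row as (previous row) − q·(current row):
  row A: (114, 1, 0)   [1·114 + 0·5 = 114]
  row B: (5, 0, 1)   [0·114 + 1·5 = 5]
  114 = 22·5 + 4   → row C = row A − 22·row B = (4, 1, −22)   [check: 1·114 − 22·5 = 4]
  5 = 1·4 + 1   → row D = row B − 1·row C = (1, −1, 23)   [check: −1·114 + 23·5 = 1]
  4 = 4·1 + 0   → remainder 0, stop. gcd = 1 (last nonzero row D).
The gcd is 1, so 5 is invertible mod 114. The last nonzero row gives −1·114 + 23·5 = 1, so t = 23. So 5^(−1) ≡ 23 (mod 114). Verify: 5 · 23 = 115 ≡ 1 (mod 114). ✓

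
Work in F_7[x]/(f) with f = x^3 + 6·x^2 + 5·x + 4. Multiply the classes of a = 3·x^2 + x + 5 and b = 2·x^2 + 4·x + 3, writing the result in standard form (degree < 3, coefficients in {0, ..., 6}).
Multiply as integer polynomials: a · b = 6·x^4 + 14·x^3 + 23·x^2 + 23·x + 15. Reducing coefficients mod 7: a · b ≡ 6·x^4 + 2·x^2 + 2·x + 1. Now divide by f(x) = x^3 + 6·x^2 + 5·x + 4 in F_7[x], eliminating the leading term at each step:
  leading term 6·x^4: subtract (6·x)·f(x) = 6·x^4 + x^3 + 2·x^2 + 3·x, leaving 6·x^3 + 6·x + 1 (coefficients mod 7)
  leading term 6·x^3: subtract (6)·f(x) = 6·x^3 + x^2 + 2·x + 3, leaving 6·x^2 + 4·x + 5 (coefficients mod 7)
The degree is now < 3, so this is the remainder. Hence a · b ≡ 6·x^2 + 4·x + 5 in F_7[x]/(f).

Final answer: a · b ≡ 6·x^2 + 4·x + 5 (mod f(x))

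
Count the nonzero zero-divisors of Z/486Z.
In Z/486Z each nonzero element is either a unit (gcd with 486 is 1) or a zero-divisor (gcd > 1). The number of units is φ(486): factorise 486 = 2 · 3^5, so φ(486) = (2 − 1) · (3^5 − 3^4) = 1 · 162 = 162. The nonzero elements number 486 − 1 = 485. Hence the nonzero zero-divisors number 485 − 162 = 323.

Final answer: Z/486Z has 323 nonzero zero-divisors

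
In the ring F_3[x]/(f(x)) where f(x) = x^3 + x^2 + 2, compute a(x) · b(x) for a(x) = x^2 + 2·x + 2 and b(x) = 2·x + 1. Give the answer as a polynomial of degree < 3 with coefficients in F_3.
Multiply as integer polynomials: a · b = 2·x^3 + 5·x^2 + 6·x + 2. Reducing coefficients mod 3: a · b ≡ 2·x^3 + 2·x^2 + 2. Now divide by f(x) = x^3 + x^2 + 2 in F_3[x], eliminating the leading term at each step:
  leading term 2·x^3: subtract (2)·f(x) = 2·x^3 + 2·x^2 + 1, leaving 1 (coefficients mod 3)
The degree is now < 3, so this is the remainder. Hence a · b ≡ 1 in F_3[x]/(f).

Final answer: a · b ≡ 1 (mod f(x))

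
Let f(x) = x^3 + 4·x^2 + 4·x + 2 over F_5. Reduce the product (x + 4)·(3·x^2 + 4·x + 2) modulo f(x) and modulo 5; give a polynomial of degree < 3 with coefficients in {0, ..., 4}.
a · b ≡ 4·x^2 + x + 2 (mod f(x))

Multiply as integer polynomials: a · b = 3·x^3 + 16·x^2 + 18·x + 8. Reducing coefficients mod 5: a · b ≡ 3·x^3 + x^2 + 3·x + 3. Now divide by f(x) = x^3 + 4·x^2 + 4·x + 2 in F_5[x], eliminating the leading term at each step:
  leading term 3·x^3: subtract (3)·f(x) = 3·x^3 + 2·x^2 + 2·x + 1, leaving 4·x^2 + x + 2 (coefficients mod 5)
The degree is now < 3, so this is the remainder. Hence a · b ≡ 4·x^2 + x + 2 in F_5[x]/(f).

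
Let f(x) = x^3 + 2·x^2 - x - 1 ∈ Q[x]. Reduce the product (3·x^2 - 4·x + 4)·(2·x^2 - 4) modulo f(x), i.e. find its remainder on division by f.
a · b ≡ 42·x^2 + 2·x - 36 (mod f(x))

First multiply in Q[x] without reducing: a · b = 6·x^4 - 8·x^3 - 4·x^2 + 16·x - 16. Now divide by f(x) = x^3 + 2·x^2 - x - 1, eliminating the leading term at each step:
  leading term 6·x^4: subtract (6·x)·f(x) = 6·x^4 + 12·x^3 - 6·x^2 - 6·x, leaving -20·x^3 + 2·x^2 + 22·x - 16
  leading term -20·x^3: subtract (-20)·f(x) = -20·x^3 - 40·x^2 + 20·x + 20, leaving 42·x^2 + 2·x - 36
The degree is now < 3, so this is the remainder. Hence a · b ≡ 42·x^2 + 2·x - 36 in Q[x]/(f).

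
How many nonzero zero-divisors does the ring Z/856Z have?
Z/856Z has 431 nonzero zero-divisors

In Z/856Z each nonzero element is either a unit (gcd with 856 is 1) or a zero-divisor (gcd > 1). The number of units is φ(856): factorise 856 = 2^3 · 107, so φ(856) = (2^3 − 2^2) · (107 − 1) = 4 · 106 = 424. The nonzero elements number 856 − 1 = 855. Hence the nonzero zero-divisors number 855 − 424 = 431.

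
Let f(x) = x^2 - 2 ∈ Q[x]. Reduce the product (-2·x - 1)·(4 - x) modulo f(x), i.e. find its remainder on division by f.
First multiply in Q[x] without reducing: a · b = 2·x^2 - 7·x - 4. Now divide by f(x) = x^2 - 2, eliminating the leading term at each step:
  leading term 2·x^2: subtract (2)·f(x) = 2·x^2 - 4, leaving -7·x
The degree is now < 2, so this is the remainder. Hence a · b ≡ -7·x in Q[x]/(f).

Final answer: a · b ≡ -7·x (mod f(x))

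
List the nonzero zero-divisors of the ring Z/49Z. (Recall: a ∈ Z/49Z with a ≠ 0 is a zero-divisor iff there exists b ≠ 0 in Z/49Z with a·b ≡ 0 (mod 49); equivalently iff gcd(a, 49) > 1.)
nonzero zero-divisors of Z/49Z = {7, 14, 21, 28, 35, 42}

An element a ∈ Z/49Z (with a ≠ 0) is a zero-divisor iff gcd(a, 49) > 1 (because a is a unit precisely when gcd(a, n) = 1, and in Z/nZ every nonzero, non-unit element is a zero-divisor). Scan a = 1, ..., 48 and keep those with gcd(a, 49) > 1:
  gcd(7, 49) = 7, gcd(14, 49) = 7, gcd(21, 49) = 7, gcd(28, 49) = 7, gcd(35, 49) = 7, gcd(42, 49) = 7.
All other a ∈ {1, ..., 48} have gcd(a, 49) = 1 and are units. So the nonzero zero-divisors are exactly the 6 values of a appearing in this scan.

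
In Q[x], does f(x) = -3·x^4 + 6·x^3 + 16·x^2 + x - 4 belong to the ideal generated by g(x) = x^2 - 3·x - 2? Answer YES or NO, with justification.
NO

In Q[x] the ideal (g) consists of all multiples of g, so f ∈ (g) iff g | f, i.e. iff the remainder of f on division by g is 0. Divide f by g (g is monic, so eliminate the leading term of the running remainder at each step):
  leading term -3·x^4: subtract (-3·x^2)·g(x) = -3·x^4 + 9·x^3 + 6·x^2, leaving -3·x^3 + 10·x^2 + x - 4
  leading term -3·x^3: subtract (-3·x)·g(x) = -3·x^3 + 9·x^2 + 6·x, leaving x^2 - 5·x - 4
  leading term x^2: subtract (1)·g(x) = x^2 - 3·x - 2, leaving -2·x - 2
The remainder r(x) = -2·x - 2 ≠ 0 (and deg r < deg g), so g ∤ f, i.e. f ∉ (g).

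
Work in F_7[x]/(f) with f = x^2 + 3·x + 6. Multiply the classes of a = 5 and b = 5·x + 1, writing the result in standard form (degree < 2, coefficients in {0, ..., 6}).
Multiply as integer polynomials: a · b = 25·x + 5. Reducing coefficients mod 7: a · b ≡ 4·x + 5. This already has degree < 2, so no reduction by f is needed. Hence a · b ≡ 4·x + 5 in F_7[x]/(f).

Final answer: a · b ≡ 4·x + 5 (mod f(x))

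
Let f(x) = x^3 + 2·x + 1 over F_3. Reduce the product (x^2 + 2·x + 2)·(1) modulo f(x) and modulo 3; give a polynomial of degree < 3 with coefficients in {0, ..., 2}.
Multiply as integer polynomials: a · b = x^2 + 2·x + 2. Reducing coefficients mod 3: a · b ≡ x^2 + 2·x + 2. This already has degree < 3, so no reduction by f is needed. Hence a · b ≡ x^2 + 2·x + 2 in F_3[x]/(f).

Final answer: a · b ≡ x^2 + 2·x + 2 (mod f(x))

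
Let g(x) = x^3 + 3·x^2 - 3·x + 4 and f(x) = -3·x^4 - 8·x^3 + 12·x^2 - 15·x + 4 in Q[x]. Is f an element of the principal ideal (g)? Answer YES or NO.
YES

In Q[x] the ideal (g) consists of all multiples of g, so f ∈ (g) iff g | f, i.e. iff the remainder of f on division by g is 0. Divide f by g (g is monic, so eliminate the leading term of the running remainder at each step):
  leading term -3·x^4: subtract (-3·x)·g(x) = -3·x^4 - 9·x^3 + 9·x^2 - 12·x, leaving x^3 + 3·x^2 - 3·x + 4
  leading term x^3: subtract (1)·g(x) = x^3 + 3·x^2 - 3·x + 4, leaving 0
The remainder is 0, so f(x) = g(x) · h(x) with h(x) = 1 - 3·x. Hence g | f, i.e. f ∈ (g).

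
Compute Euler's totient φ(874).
φ(874) = 396

φ is multiplicative, with φ(p^e) = p^e − p^(e−1). Factorise 874 = 2 · 19 · 23. Then
  φ(874) = (2 − 1) · (19 − 1) · (23 − 1) = 1 · 18 · 22 = 396.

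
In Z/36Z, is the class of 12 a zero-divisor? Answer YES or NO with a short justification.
YES

gcd(12, 36) = 12 > 1, so 12 is not a unit in Z/36Z. In Z/nZ every nonzero non-unit is a zero-divisor: explicitly, take b = 36/gcd = 3 ≠ 0 (mod 36); then 12·3 = 36 = 1·36, i.e. 12·3 ≡ 0 (mod 36). So 12 is a zero-divisor.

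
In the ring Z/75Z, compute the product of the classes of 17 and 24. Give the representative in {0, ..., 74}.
33

Both factors are already reduced mod 75. 17 · 24 = 408. Dividing by 75: 408 = 5·75 + 33. So (17 · 24) mod 75 = 33.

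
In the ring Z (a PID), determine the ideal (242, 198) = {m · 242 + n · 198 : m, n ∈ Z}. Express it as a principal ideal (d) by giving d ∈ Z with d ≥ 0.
In the PID Z, (a, b) is generated by gcd(a, b). Compute gcd(242, 198) with the extended Euclidean algorithm, tracking rows (r, s, t) with s·242 + t·198 = r:
  row A: (242, 1, 0)   [1·242 + 0·198 = 242]
  row B: (198, 0, 1)   [0·242 + 1·198 = 198]
  242 = 1·198 + 44   → row C = row A − 1·row B = (44, 1, −1)   [check: 1·242 − 1·198 = 44]
  198 = 4·44 + 22   → row D = row B − 4·row C = (22, −4, 5)   [check: −4·242 + 5·198 = 22]
  44 = 2·22 + 0   → remainder 0, stop. gcd = 22 (last nonzero row D).
So gcd(242, 198) = 22, with Bézout identity −4·242 + 5·198 = 22. Containment (⊇): the Bézout identity exhibits 22 as an element of (242, 198), giving (22) ⊆ (242, 198). Containment (⊆): since 22 | 242 and 22 | 198 (242 = 22·11, 198 = 22·9), every Z-linear combination of 242 and 198 is divisible by 22, so (242, 198) ⊆ (22). Therefore (242, 198) = (22), d = 22.

Final answer: (242, 198) = (22); d = 22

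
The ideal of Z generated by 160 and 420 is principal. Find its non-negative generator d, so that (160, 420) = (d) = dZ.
In the PID Z, (a, b) is generated by gcd(a, b). Compute gcd(420, 160) with the extended Euclidean algorithm, tracking rows (r, s, t) with s·420 + t·160 = r:
  row A: (420, 1, 0)   [1·420 + 0·160 = 420]
  row B: (160, 0, 1)   [0·420 + 1·160 = 160]
  420 = 2·160 + 100   → row C = row A − 2·row B = (100, 1, −2)   [check: 1·420 − 2·160 = 100]
  160 = 1·100 + 60   → row D = row B − 1·row C = (60, −1, 3)   [check: −1·420 + 3·160 = 60]
  100 = 1·60 + 40   → row E = row C − 1·row D = (40, 2, −5)   [check: 2·420 − 5·160 = 40]
  60 = 1·40 + 20   → row F = row D − 1·row E = (20, −3, 8)   [check: −3·420 + 8·160 = 20]
  40 = 2·20 + 0   → remainder 0, stop. gcd = 20 (last nonzero row F).
So gcd(160, 420) = 20, with Bézout identity −3·420 + 8·160 = 20. Containment (⊇): the Bézout identity exhibits 20 as an element of (160, 420), giving (20) ⊆ (160, 420). Containment (⊆): since 20 | 160 and 20 | 420 (160 = 20·8, 420 = 20·21), every Z-linear combination of 160 and 420 is divisible by 20, so (160, 420) ⊆ (20). Therefore (160, 420) = (20), d = 20.

Final answer: (160, 420) = (20); d = 20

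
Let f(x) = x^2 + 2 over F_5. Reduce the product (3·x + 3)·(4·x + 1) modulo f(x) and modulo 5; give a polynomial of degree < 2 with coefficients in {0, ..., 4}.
Multiply as integer polynomials: a · b = 12·x^2 + 15·x + 3. Reducing coefficients mod 5: a · b ≡ 2·x^2 + 3. Now divide by f(x) = x^2 + 2 in F_5[x], eliminating the leading term at each step:
  leading term 2·x^2: subtract (2)·f(x) = 2·x^2 + 4, leaving 4 (coefficients mod 5)
The degree is now < 2, so this is the remainder. Hence a · b ≡ 4 in F_5[x]/(f).

Final answer: a · b ≡ 4 (mod f(x))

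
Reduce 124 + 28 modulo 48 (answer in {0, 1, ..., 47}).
Reduce the summands first: 124 ≡ 28 (mod 48), so 124 + 28 ≡ 28 + 28 (mod 48). 28 + 28 = 56; 56 = 1·48 + 8, so (124 + 28) mod 48 = 8.

Final answer: 8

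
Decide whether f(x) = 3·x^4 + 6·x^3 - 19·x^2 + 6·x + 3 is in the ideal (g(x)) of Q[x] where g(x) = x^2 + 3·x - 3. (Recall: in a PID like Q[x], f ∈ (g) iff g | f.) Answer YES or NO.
YES

In Q[x] the ideal (g) consists of all multiples of g, so f ∈ (g) iff g | f, i.e. iff the remainder of f on division by g is 0. Divide f by g (g is monic, so eliminate the leading term of the running remainder at each step):
  leading term 3·x^4: subtract (3·x^2)·g(x) = 3·x^4 + 9·x^3 - 9·x^2, leaving -3·x^3 - 10·x^2 + 6·x + 3
  leading term -3·x^3: subtract (-3·x)·g(x) = -3·x^3 - 9·x^2 + 9·x, leaving -x^2 - 3·x + 3
  leading term -x^2: subtract (-1)·g(x) = -x^2 - 3·x + 3, leaving 0
The remainder is 0, so f(x) = g(x) · h(x) with h(x) = 3·x^2 - 3·x - 1. Hence g | f, i.e. f ∈ (g).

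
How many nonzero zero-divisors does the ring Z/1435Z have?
In Z/1435Z each nonzero element is either a unit (gcd with 1435 is 1) or a zero-divisor (gcd > 1). The number of units is φ(1435): factorise 1435 = 5 · 7 · 41, so φ(1435) = (5 − 1) · (7 − 1) · (41 − 1) = 4 · 6 · 40 = 960. The nonzero elements number 1435 − 1 = 1434. Hence the nonzero zero-divisors number 1434 − 960 = 474.

Final answer: Z/1435Z has 474 nonzero zero-divisors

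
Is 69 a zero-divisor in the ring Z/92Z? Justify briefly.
gcd(69, 92) = 23 > 1, so 69 is not a unit in Z/92Z. In Z/nZ every nonzero non-unit is a zero-divisor: explicitly, take b = 92/gcd = 4 ≠ 0 (mod 92); then 69·4 = 276 = 3·92, i.e. 69·4 ≡ 0 (mod 92). So 69 is a zero-divisor.

Final answer: YES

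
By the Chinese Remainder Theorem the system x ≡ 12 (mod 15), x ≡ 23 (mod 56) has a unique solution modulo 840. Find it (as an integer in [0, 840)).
The moduli 15, 56 are pairwise coprime, so by the CRT there is a unique solution mod 15·56 = 840.
Solve by successive substitution. Start with x ≡ 12 (mod 15).
  Combine with x ≡ 23 (mod 56): write x = 12 + 15·t and require 12 + 15·t ≡ 23 (mod 56), i.e. 15·t ≡ 23 − 12 ≡ 11 (mod 56). Since 15^(−1) ≡ 15 (mod 56), t ≡ 15·11 ≡ 53 (mod 56). So x ≡ 12 + 15·53 = 807 (mod 840).
Unique solution in [0, 840): x = 807.

Final answer: x ≡ 807 (mod 840); the representative in [0, 840) is 807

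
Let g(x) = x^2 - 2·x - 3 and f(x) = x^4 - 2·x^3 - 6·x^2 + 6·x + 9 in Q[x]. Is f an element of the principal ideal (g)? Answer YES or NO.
In Q[x] the ideal (g) consists of all multiples of g, so f ∈ (g) iff g | f, i.e. iff the remainder of f on division by g is 0. Divide f by g (g is monic, so eliminate the leading term of the running remainder at each step):
  leading term x^4: subtract (x^2)·g(x) = x^4 - 2·x^3 - 3·x^2, leaving -3·x^2 + 6·x + 9
  leading term -3·x^2: subtract (-3)·g(x) = -3·x^2 + 6·x + 9, leaving 0
The remainder is 0, so f(x) = g(x) · h(x) with h(x) = x^2 - 3. Hence g | f, i.e. f ∈ (g).

Final answer: YES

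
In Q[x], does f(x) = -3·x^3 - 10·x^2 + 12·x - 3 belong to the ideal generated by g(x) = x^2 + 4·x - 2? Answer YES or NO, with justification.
NO

In Q[x] the ideal (g) consists of all multiples of g, so f ∈ (g) iff g | f, i.e. iff the remainder of f on division by g is 0. Divide f by g (g is monic, so eliminate the leading term of the running remainder at each step):
  leading term -3·x^3: subtract (-3·x)·g(x) = -3·x^3 - 12·x^2 + 6·x, leaving 2·x^2 + 6·x - 3
  leading term 2·x^2: subtract (2)·g(x) = 2·x^2 + 8·x - 4, leaving 1 - 2·x
The remainder r(x) = 1 - 2·x ≠ 0 (and deg r < deg g), so g ∤ f, i.e. f ∉ (g).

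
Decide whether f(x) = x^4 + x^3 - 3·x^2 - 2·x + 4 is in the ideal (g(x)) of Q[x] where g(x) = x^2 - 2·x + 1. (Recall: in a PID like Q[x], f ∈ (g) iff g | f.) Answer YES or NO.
NO

In Q[x] the ideal (g) consists of all multiples of g, so f ∈ (g) iff g | f, i.e. iff the remainder of f on division by g is 0. Divide f by g (g is monic, so eliminate the leading term of the running remainder at each step):
  leading term x^4: subtract (x^2)·g(x) = x^4 - 2·x^3 + x^2, leaving 3·x^3 - 4·x^2 - 2·x + 4
  leading term 3·x^3: subtract (3·x)·g(x) = 3·x^3 - 6·x^2 + 3·x, leaving 2·x^2 - 5·x + 4
  leading term 2·x^2: subtract (2)·g(x) = 2·x^2 - 4·x + 2, leaving 2 - x
The remainder r(x) = 2 - x ≠ 0 (and deg r < deg g), so g ∤ f, i.e. f ∉ (g).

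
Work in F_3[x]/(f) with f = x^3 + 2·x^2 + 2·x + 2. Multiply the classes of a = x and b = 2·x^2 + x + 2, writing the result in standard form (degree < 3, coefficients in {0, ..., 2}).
a · b ≡ x + 2 (mod f(x))

Multiply as integer polynomials: a · b = 2·x^3 + x^2 + 2·x. Reducing coefficients mod 3: a · b ≡ 2·x^3 + x^2 + 2·x. Now divide by f(x) = x^3 + 2·x^2 + 2·x + 2 in F_3[x], eliminating the leading term at each step:
  leading term 2·x^3: subtract (2)·f(x) = 2·x^3 + x^2 + x + 1, leaving x + 2 (coefficients mod 3)
The degree is now < 3, so this is the remainder. Hence a · b ≡ x + 2 in F_3[x]/(f).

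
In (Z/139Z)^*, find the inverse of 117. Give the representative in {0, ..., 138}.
117^(−1) ≡ 120 (mod 139)

Apply the extended Euclidean algorithm to (139, 117), tracking rows (r, s, t) with s·139 + t·117 = r. Each division r_prev = q·r_cur + r_new produces the new row as (previous row) − q·(current row):
  row A: (139, 1, 0)   [1·139 + 0·117 = 139]
  row B: (117, 0, 1)   [0·139 + 1·117 = 117]
  139 = 1·117 + 22   → row C = row A − 1·row B = (22, 1, −1)   [check: 1·139 − 1·117 = 22]
  117 = 5·22 + 7   → row D = row B − 5·row C = (7, −5, 6)   [check: −5·139 + 6·117 = 7]
  22 = 3·7 + 1   → row E = row C − 3·row D = (1, 16, −19)   [check: 16·139 − 19·117 = 1]
  7 = 7·1 + 0   → remainder 0, stop. gcd = 1 (last nonzero row E).
The gcd is 1, so 117 is invertible mod 139. The last nonzero row gives 16·139 − 19·117 = 1, so t = −19. So 117^(−1) ≡ −19 ≡ 120 (mod 139). Verify: 117 · 120 = 14040 ≡ 1 (mod 139). ✓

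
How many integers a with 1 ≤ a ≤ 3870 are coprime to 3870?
1008

The number of a ∈ {1, ..., 3870} with gcd(a, 3870) = 1 is by definition Euler's totient φ(3870). φ is multiplicative, with φ(p^e) = p^e − p^(e−1). Factorise 3870 = 2 · 3^2 · 5 · 43. Then
  φ(3870) = (2 − 1) · (3^2 − 3^1) · (5 − 1) · (43 − 1) = 1 · 6 · 4 · 42 = 1008.
So there are 1008 such integers.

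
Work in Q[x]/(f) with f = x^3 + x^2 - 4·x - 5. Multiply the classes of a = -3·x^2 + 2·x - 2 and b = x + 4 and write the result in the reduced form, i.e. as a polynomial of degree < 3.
a · b ≡ -7·x^2 - 6·x - 23 (mod f(x))

First multiply in Q[x] without reducing: a · b = -3·x^3 - 10·x^2 + 6·x - 8. Now divide by f(x) = x^3 + x^2 - 4·x - 5, eliminating the leading term at each step:
  leading term -3·x^3: subtract (-3)·f(x) = -3·x^3 - 3·x^2 + 12·x + 15, leaving -7·x^2 - 6·x - 23
The degree is now < 3, so this is the remainder. Hence a · b ≡ -7·x^2 - 6·x - 23 in Q[x]/(f).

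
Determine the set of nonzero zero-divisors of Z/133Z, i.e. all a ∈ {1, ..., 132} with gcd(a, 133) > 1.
nonzero zero-divisors of Z/133Z = {7, 14, 19, 21, 28, 35, 38, 42, 49, 56, 57, 63, 70, 76, 77, 84, 91, 95, 98, 105, 112, 114, 119, 126}

An element a ∈ Z/133Z (with a ≠ 0) is a zero-divisor iff gcd(a, 133) > 1 (because a is a unit precisely when gcd(a, n) = 1, and in Z/nZ every nonzero, non-unit element is a zero-divisor). Scan a = 1, ..., 132 and keep those with gcd(a, 133) > 1:
  gcd(7, 133) = 7, gcd(14, 133) = 7, gcd(19, 133) = 19, gcd(21, 133) = 7, gcd(28, 133) = 7, gcd(35, 133) = 7, gcd(38, 133) = 19, gcd(42, 133) = 7, gcd(49, 133) = 7, gcd(56, 133) = 7, gcd(57, 133) = 19, gcd(63, 133) = 7, gcd(70, 133) = 7, gcd(76, 133) = 19, gcd(77, 133) = 7, gcd(84, 133) = 7, gcd(91, 133) = 7, gcd(95, 133) = 19, gcd(98, 133) = 7, gcd(105, 133) = 7, gcd(112, 133) = 7, gcd(114, 133) = 19, gcd(119, 133) = 7, gcd(126, 133) = 7.
All other a ∈ {1, ..., 132} have gcd(a, 133) = 1 and are units. So the nonzero zero-divisors are exactly the 24 values of a appearing in this scan.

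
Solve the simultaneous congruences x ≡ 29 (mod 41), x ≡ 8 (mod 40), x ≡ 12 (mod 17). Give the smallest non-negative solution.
x ≡ 18848 (mod 27880); the representative in [0, 27880) is 18848

The moduli 41, 40, 17 are pairwise coprime, so by the CRT there is a unique solution mod 41·40·17 = 27880.
Solve by successive substitution. Start with x ≡ 29 (mod 41).
  Combine with x ≡ 8 (mod 40): write x = 29 + 41·t and require 29 + 41·t ≡ 8 (mod 40), i.e. 41·t ≡ 8 − 29 ≡ 19 (mod 40). Since 41^(−1) ≡ 1 (mod 40) (41 ≡ 1 (mod 40)), t ≡ 1·19 ≡ 19 (mod 40). So x ≡ 29 + 41·19 = 808 (mod 1640).
  Combine with x ≡ 12 (mod 17): write x = 808 + 1640·t and require 808 + 1640·t ≡ 12 (mod 17), i.e. 1640·t ≡ 12 − 808 ≡ 3 (mod 17). Since 1640^(−1) ≡ 15 (mod 17) (1640 ≡ 8 (mod 17)), t ≡ 15·3 ≡ 11 (mod 17). So x ≡ 808 + 1640·11 = 18848 (mod 27880).
Unique solution in [0, 27880): x = 18848.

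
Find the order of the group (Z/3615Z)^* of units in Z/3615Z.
|(Z/3615Z)^*| = 1920

(Z/3615Z)^* consists of the classes a with gcd(a, 3615) = 1, so its order is φ(3615). φ is multiplicative, with φ(p^e) = p^e − p^(e−1). Factorise 3615 = 3 · 5 · 241. Then
  φ(3615) = (3 − 1) · (5 − 1) · (241 − 1) = 2 · 4 · 240 = 1920.
Thus |(Z/3615Z)^*| = 1920.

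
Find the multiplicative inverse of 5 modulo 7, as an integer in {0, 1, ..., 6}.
Apply the extended Euclidean algorithm to (7, 5), tracking rows (r, s, t) with s·7 + t·5 = r. Each division r_prev = q·r_cur + r_new produces the new row as (previous row) − q·(current row):
  row A: (7, 1, 0)   [1·7 + 0·5 = 7]
  row B: (5, 0, 1)   [0·7 + 1·5 = 5]
  7 = 1·5 + 2   → row C = row A − 1·row B = (2, 1, −1)   [check: 1·7 − 1·5 = 2]
  5 = 2·2 + 1   → row D = row B − 2·row C = (1, −2, 3)   [check: −2·7 + 3·5 = 1]
  2 = 2·1 + 0   → remainder 0, stop. gcd = 1 (last nonzero row D).
The gcd is 1, so 5 is invertible mod 7. The last nonzero row gives −2·7 + 3·5 = 1, so t = 3. So 5^(−1) ≡ 3 (mod 7). Verify: 5 · 3 = 15 ≡ 1 (mod 7). ✓

Final answer: 5^(−1) ≡ 3 (mod 7)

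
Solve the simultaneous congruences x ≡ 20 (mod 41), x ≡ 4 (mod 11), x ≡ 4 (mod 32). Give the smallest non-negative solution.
x ≡ 9860 (mod 14432); the representative in [0, 14432) is 9860

The moduli 41, 11, 32 are pairwise coprime, so by the CRT there is a unique solution mod 41·11·32 = 14432.
Solve by successive substitution. Start with x ≡ 20 (mod 41).
  Combine with x ≡ 4 (mod 11): write x = 20 + 41·t and require 20 + 41·t ≡ 4 (mod 11), i.e. 41·t ≡ 4 − 20 ≡ 6 (mod 11). Since 41^(−1) ≡ 7 (mod 11) (41 ≡ 8 (mod 11)), t ≡ 7·6 ≡ 9 (mod 11). So x ≡ 20 + 41·9 = 389 (mod 451).
  Combine with x ≡ 4 (mod 32): write x = 389 + 451·t and require 389 + 451·t ≡ 4 (mod 32), i.e. 451·t ≡ 4 − 389 ≡ 31 (mod 32). Since 451^(−1) ≡ 11 (mod 32) (451 ≡ 3 (mod 32)), t ≡ 11·31 ≡ 21 (mod 32). So x ≡ 389 + 451·21 = 9860 (mod 14432).
Unique solution in [0, 14432): x = 9860.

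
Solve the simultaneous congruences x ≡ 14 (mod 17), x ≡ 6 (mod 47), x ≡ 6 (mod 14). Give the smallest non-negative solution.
The moduli 17, 47, 14 are pairwise coprime, so by the CRT there is a unique solution mod 17·47·14 = 11186.
Solve by successive substitution. Start with x ≡ 14 (mod 17).
  Combine with x ≡ 6 (mod 47): write x = 14 + 17·t and require 14 + 17·t ≡ 6 (mod 47), i.e. 17·t ≡ 6 − 14 ≡ 39 (mod 47). Since 17^(−1) ≡ 36 (mod 47), t ≡ 36·39 ≡ 41 (mod 47). So x ≡ 14 + 17·41 = 711 (mod 799).
  Combine with x ≡ 6 (mod 14): write x = 711 + 799·t and require 711 + 799·t ≡ 6 (mod 14), i.e. 799·t ≡ 6 − 711 ≡ 9 (mod 14). Since 799^(−1) ≡ 1 (mod 14) (799 ≡ 1 (mod 14)), t ≡ 1·9 ≡ 9 (mod 14). So x ≡ 711 + 799·9 = 7902 (mod 11186).
Unique solution in [0, 11186): x = 7902.

Final answer: x ≡ 7902 (mod 11186); the representative in [0, 11186) is 7902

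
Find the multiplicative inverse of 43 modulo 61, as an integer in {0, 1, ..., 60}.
Apply the extended Euclidean algorithm to (61, 43), tracking rows (r, s, t) with s·61 + t·43 = r. Each division r_prev = q·r_cur + r_new produces the new row as (previous row) − q·(current row):
  row A: (61, 1, 0)   [1·61 + 0·43 = 61]
  row B: (43, 0, 1)   [0·61 + 1·43 = 43]
  61 = 1·43 + 18   → row C = row A − 1·row B = (18, 1, −1)   [check: 1·61 − 1·43 = 18]
  43 = 2·18 + 7   → row D = row B − 2·row C = (7, −2, 3)   [check: −2·61 + 3·43 = 7]
  18 = 2·7 + 4   → row E = row C − 2·row D = (4, 5, −7)   [check: 5·61 − 7·43 = 4]
  7 = 1·4 + 3   → row F = row D − 1·row E = (3, −7, 10)   [check: −7·61 + 10·43 = 3]
  4 = 1·3 + 1   → row G = row E − 1·row F = (1, 12, −17)   [check: 12·61 − 17·43 = 1]
  3 = 3·1 + 0   → remainder 0, stop. gcd = 1 (last nonzero row G).
The gcd is 1, so 43 is invertible mod 61. The last nonzero row gives 12·61 − 17·43 = 1, so t = −17. So 43^(−1) ≡ −17 ≡ 44 (mod 61). Verify: 43 · 44 = 1892 ≡ 1 (mod 61). ✓

Final answer: 43^(−1) ≡ 44 (mod 61)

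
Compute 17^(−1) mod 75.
17^(−1) ≡ 53 (mod 75)

Apply the extended Euclidean algorithm to (75, 17), tracking rows (r, s, t) with s·75 + t·17 = r. Each division r_prev = q·r_cur + r_new produces the new row as (previous row) − q·(current row):
  row A: (75, 1, 0)   [1·75 + 0·17 = 75]
  row B: (17, 0, 1)   [0·75 + 1·17 = 17]
  75 = 4·17 + 7   → row C = row A − 4·row B = (7, 1, −4)   [check: 1·75 − 4·17 = 7]
  17 = 2·7 + 3   → row D = row B − 2·row C = (3, −2, 9)   [check: −2·75 + 9·17 = 3]
  7 = 2·3 + 1   → row E = row C − 2·row D = (1, 5, −22)   [check: 5·75 − 22·17 = 1]
  3 = 3·1 + 0   → remainder 0, stop. gcd = 1 (last nonzero row E).
The gcd is 1, so 17 is invertible mod 75. The last nonzero row gives 5·75 − 22·17 = 1, so t = −22. So 17^(−1) ≡ −22 ≡ 53 (mod 75). Verify: 17 · 53 = 901 ≡ 1 (mod 75). ✓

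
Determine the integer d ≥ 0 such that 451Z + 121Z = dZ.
(451, 121) = (11); d = 11

In the PID Z, (a, b) is generated by gcd(a, b). Compute gcd(451, 121) with the extended Euclidean algorithm, tracking rows (r, s, t) with s·451 + t·121 = r:
  row A: (451, 1, 0)   [1·451 + 0·121 = 451]
  row B: (121, 0, 1)   [0·451 + 1·121 = 121]
  451 = 3·121 + 88   → row C = row A − 3·row B = (88, 1, −3)   [check: 1·451 − 3·121 = 88]
  121 = 1·88 + 33   → row D = row B − 1·row C = (33, −1, 4)   [check: −1·451 + 4·121 = 33]
  88 = 2·33 + 22   → row E = row C − 2·row D = (22, 3, −11)   [check: 3·451 − 11·121 = 22]
  33 = 1·22 + 11   → row F = row D − 1·row E = (11, −4, 15)   [check: −4·451 + 15·121 = 11]
  22 = 2·11 + 0   → remainder 0, stop. gcd = 11 (last nonzero row F).
So gcd(451, 121) = 11, with Bézout identity −4·451 + 15·121 = 11. Containment (⊇): the Bézout identity exhibits 11 as an element of (451, 121), giving (11) ⊆ (451, 121). Containment (⊆): since 11 | 451 and 11 | 121 (451 = 11·41, 121 = 11·11), every Z-linear combination of 451 and 121 is divisible by 11, so (451, 121) ⊆ (11). Therefore (451, 121) = (11), d = 11.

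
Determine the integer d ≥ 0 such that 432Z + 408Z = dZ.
(432, 408) = (24); d = 24

In the PID Z, (a, b) is generated by gcd(a, b). Compute gcd(432, 408) with the extended Euclidean algorithm, tracking rows (r, s, t) with s·432 + t·408 = r:
  row A: (432, 1, 0)   [1·432 + 0·408 = 432]
  row B: (408, 0, 1)   [0·432 + 1·408 = 408]
  432 = 1·408 + 24   → row C = row A − 1·row B = (24, 1, −1)   [check: 1·432 − 1·408 = 24]
  408 = 17·24 + 0   → remainder 0, stop. gcd = 24 (last nonzero row C).
So gcd(432, 408) = 24, with Bézout identity 1·432 − 1·408 = 24. Containment (⊇): the Bézout identity exhibits 24 as an element of (432, 408), giving (24) ⊆ (432, 408). Containment (⊆): since 24 | 432 and 24 | 408 (432 = 24·18, 408 = 24·17), every Z-linear combination of 432 and 408 is divisible by 24, so (432, 408) ⊆ (24). Therefore (432, 408) = (24), d = 24.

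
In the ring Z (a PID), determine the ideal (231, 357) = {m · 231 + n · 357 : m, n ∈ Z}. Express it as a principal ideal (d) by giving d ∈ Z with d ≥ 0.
(231, 357) = (21); d = 21

In the PID Z, (a, b) is generated by gcd(a, b). Compute gcd(357, 231) with the extended Euclidean algorithm, tracking rows (r, s, t) with s·357 + t·231 = r:
  row A: (357, 1, 0)   [1·357 + 0·231 = 357]
  row B: (231, 0, 1)   [0·357 + 1·231 = 231]
  357 = 1·231 + 126   → row C = row A − 1·row B = (126, 1, −1)   [check: 1·357 − 1·231 = 126]
  231 = 1·126 + 105   → row D = row B − 1·row C = (105, −1, 2)   [check: −1·357 + 2·231 = 105]
  126 = 1·105 + 21   → row E = row C − 1·row D = (21, 2, −3)   [check: 2·357 − 3·231 = 21]
  105 = 5·21 + 0   → remainder 0, stop. gcd = 21 (last nonzero row E).
So gcd(231, 357) = 21, with Bézout identity 2·357 − 3·231 = 21. Containment (⊇): the Bézout identity exhibits 21 as an element of (231, 357), giving (21) ⊆ (231, 357). Containment (⊆): since 21 | 231 and 21 | 357 (231 = 21·11, 357 = 21·17), every Z-linear combination of 231 and 357 is divisible by 21, so (231, 357) ⊆ (21). Therefore (231, 357) = (21), d = 21.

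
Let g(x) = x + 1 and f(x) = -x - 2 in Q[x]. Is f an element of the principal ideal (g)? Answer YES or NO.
In Q[x] the ideal (g) consists of all multiples of g, so f ∈ (g) iff g | f, i.e. iff the remainder of f on division by g is 0. Divide f by g (g is monic, so eliminate the leading term of the running remainder at each step):
  leading term -x: subtract (-1)·g(x) = -x - 1, leaving -1
The remainder r(x) = -1 ≠ 0 (and deg r < deg g), so g ∤ f, i.e. f ∉ (g).

Final answer: NO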